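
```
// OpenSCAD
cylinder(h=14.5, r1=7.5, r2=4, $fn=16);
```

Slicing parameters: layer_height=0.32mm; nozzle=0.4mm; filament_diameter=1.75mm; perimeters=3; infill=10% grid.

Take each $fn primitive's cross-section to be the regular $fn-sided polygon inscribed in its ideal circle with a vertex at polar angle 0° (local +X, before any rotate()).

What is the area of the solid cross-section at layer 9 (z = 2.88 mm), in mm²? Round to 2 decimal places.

141.76 mm²

At z = 2.88 mm: the cone: at t=0.199 of its height the radius interpolates to r₁+(r₂−r₁)t = 6.805, giving a regular 16-gon of that circumradius (area = (16/2)·6.805²·sin(360°/16) = 141.76 mm²). Overall, the cross-section is a single solid region. Net area = 141.76 mm².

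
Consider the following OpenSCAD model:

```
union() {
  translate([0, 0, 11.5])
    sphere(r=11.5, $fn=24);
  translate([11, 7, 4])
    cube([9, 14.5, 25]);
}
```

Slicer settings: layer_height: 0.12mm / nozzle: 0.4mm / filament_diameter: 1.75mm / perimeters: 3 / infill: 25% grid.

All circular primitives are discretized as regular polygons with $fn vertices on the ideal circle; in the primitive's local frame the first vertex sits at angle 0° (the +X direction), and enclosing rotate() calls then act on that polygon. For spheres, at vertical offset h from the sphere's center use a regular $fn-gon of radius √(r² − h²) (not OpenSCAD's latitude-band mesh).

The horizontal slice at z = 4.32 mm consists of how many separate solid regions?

At z = 4.32 mm: the r=11.5 sphere contributes a regular 24-gon of circumradius √(11.5²−7.18²) = 8.983; the cube at (11, 7) is present — its section is the full 9×14.5 rectangle; Taking the union: the 2 present regions are separate (no shared area or edge), so areas and boundary lengths simply add and each stays a separate island — 2 connected regions. The result has 2 disconnected regions.

2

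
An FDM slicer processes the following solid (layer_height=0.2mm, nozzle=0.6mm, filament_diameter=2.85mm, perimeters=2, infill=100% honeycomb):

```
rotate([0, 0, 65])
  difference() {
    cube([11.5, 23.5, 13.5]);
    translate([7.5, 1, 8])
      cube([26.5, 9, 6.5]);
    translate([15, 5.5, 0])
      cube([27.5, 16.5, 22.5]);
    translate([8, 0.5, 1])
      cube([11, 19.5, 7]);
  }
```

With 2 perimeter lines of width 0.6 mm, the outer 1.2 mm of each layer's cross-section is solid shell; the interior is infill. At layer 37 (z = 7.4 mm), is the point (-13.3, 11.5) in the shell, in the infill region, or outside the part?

infill

At z = 7.4 mm: the cube is present — its section is the full 11.5×23.5 rectangle; the cube at (7.5, 1) is not intersected at this z (z outside [8, 14.5]); the 27.5×16.5 cube at (15, 5.5) contributes its full rectangle; the 11×19.5 cube at (8, 0.5) contributes its full rectangle; After the difference (first − rest): starting from the 11.5×23.5 cube, the 27.5×16.5 cube at (15, 5.5) misses the remaining region (no effect); the 11×19.5 cube at (8, 0.5) partially overlaps it — only the 68.25 mm² overlap (of its 214.50 mm²) is removed, clipping the outline — 1 connected region; (rotated 65° about Z; rotation is an isometry so areas/perimeters/island counts are preserved). Overall, the cross-section is a single solid region. Undo the 65° rotation: the query point maps to (4.802, 16.914) in the un-rotated model frame. The nearest boundary edge runs (8.00, 20.00)→(8.00, 0.50); distance from the point to it = 3.20 mm. The point is inside the cross-section and 3.20 mm from the nearest boundary — more than the 1.2 mm shell width (2 × 0.6), so it's in the infill interior.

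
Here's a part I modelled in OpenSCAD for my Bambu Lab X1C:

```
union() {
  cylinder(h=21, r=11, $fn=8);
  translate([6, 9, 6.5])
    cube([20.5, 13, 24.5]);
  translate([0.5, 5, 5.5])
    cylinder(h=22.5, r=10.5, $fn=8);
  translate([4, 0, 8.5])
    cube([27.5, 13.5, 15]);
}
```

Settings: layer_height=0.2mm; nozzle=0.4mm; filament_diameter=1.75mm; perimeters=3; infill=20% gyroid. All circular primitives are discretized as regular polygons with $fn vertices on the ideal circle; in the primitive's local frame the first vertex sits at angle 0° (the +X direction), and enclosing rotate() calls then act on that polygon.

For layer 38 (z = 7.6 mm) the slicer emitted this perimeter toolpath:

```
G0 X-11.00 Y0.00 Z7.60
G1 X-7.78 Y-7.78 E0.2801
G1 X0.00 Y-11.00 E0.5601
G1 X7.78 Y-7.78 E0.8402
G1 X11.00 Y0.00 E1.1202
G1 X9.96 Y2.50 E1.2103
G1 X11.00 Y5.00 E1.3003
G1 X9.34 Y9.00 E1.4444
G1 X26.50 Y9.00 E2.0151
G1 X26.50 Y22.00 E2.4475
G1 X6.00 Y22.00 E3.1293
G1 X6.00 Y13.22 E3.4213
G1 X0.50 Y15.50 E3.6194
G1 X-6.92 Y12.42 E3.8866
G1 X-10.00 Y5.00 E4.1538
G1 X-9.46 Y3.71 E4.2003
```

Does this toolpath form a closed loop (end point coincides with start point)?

Start point (G0): (-11.00, 0.00). End point (last G1): the path does not return to the start — open.

no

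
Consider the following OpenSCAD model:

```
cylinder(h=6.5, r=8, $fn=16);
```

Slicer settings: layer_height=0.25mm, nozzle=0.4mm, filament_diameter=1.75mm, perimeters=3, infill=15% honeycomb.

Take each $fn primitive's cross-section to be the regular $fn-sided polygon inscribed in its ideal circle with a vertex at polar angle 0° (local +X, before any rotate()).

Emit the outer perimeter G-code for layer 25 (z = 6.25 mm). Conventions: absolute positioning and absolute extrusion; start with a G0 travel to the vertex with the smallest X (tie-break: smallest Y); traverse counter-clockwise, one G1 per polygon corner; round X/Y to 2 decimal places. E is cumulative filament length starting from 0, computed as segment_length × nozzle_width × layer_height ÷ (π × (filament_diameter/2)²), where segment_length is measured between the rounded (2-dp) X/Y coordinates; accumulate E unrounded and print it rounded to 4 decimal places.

G0 X-8.00 Y0.00 Z6.25
G1 X-7.39 Y-3.06 E0.1297
G1 X-5.66 Y-5.66 E0.2596
G1 X-3.06 Y-7.39 E0.3894
G1 X0.00 Y-8.00 E0.5191
G1 X3.06 Y-7.39 E0.6488
G1 X5.66 Y-5.66 E0.7787
G1 X7.39 Y-3.06 E0.9085
G1 X8.00 Y0.00 E1.0382
G1 X7.39 Y3.06 E1.1680
G1 X5.66 Y5.66 E1.2978
G1 X3.06 Y7.39 E1.4276
G1 X0.00 Y8.00 E1.5574
G1 X-3.06 Y7.39 E1.6871
G1 X-5.66 Y5.66 E1.8169
G1 X-7.39 Y3.06 E1.9468
G1 X-8.00 Y0.00 E2.0765

At z = 6.25 mm: the r=8 cylinder contributes a regular 16-gon of circumradius 8. The outline is a single polygon with 16 vertices. Extrusion per mm of travel: 0.4 × 0.25 / (π × 0.875²) = 0.041575. Accumulating E over each segment gives final E = 2.0765.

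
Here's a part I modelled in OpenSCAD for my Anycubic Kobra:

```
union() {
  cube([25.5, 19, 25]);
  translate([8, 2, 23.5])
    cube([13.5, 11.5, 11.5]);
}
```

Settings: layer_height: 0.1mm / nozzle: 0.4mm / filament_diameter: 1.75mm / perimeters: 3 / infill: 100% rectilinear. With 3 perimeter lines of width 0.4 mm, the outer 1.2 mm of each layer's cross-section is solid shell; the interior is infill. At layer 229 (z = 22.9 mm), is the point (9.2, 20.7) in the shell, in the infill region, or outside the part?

At z = 22.9 mm: the cube is present — its section is the full 25.5×19 rectangle; the cube at (8, 2) does not reach this height (z outside [23.5, 35]); Merging all regions: only the 25.5×19 cube is present, so the union is just that shape — 1 connected region. Overall, the cross-section is a single solid region. The nearest boundary edge runs (25.50, 19.00)→(0.00, 19.00); distance from the point to it = 1.70 mm. The point is not inside any of the regions above, so it lies outside the cross-section (1.70 mm from the nearest boundary).

outside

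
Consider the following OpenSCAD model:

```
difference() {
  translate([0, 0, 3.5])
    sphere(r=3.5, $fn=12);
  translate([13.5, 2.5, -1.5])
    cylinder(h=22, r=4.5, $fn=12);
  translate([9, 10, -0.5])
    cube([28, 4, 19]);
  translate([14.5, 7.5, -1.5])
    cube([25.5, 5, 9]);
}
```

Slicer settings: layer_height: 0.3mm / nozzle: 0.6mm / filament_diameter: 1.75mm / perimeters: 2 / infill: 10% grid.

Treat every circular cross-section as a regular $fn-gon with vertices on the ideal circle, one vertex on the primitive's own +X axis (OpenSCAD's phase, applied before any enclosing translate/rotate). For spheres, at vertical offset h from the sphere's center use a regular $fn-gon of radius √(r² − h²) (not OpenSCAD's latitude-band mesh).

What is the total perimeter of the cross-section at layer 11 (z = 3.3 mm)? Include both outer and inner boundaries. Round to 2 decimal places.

At z = 3.3 mm: the r=3.5 sphere slices to a regular 12-gon of circumradius 3.494 (√(r²−h²) with h=0.2 from center) (perimeter = 2·12·3.494·sin(180°/12) = 21.71 mm); the r=4.5 cylinder at (13.5, 2.5) gives a regular 12-gon of circumradius 4.5 (constant along its height) (perimeter = 2·12·4.500·sin(180°/12) = 27.95 mm); the cube at (9, 10) (footprint 28×4) is included at this height (perimeter 64.00 mm); the cube at (14.5, 7.5) (footprint 25.5×5) is included at this height (perimeter 61.00 mm); After the difference (first − rest): starting from the r=3.5 sphere, the r=4.5 cylinder at (13.5, 2.5) misses the remaining region (no effect); the 28×4 cube at (9, 10) misses the remaining region (no effect); the 25.5×5 cube at (14.5, 7.5) misses the remaining region (no effect) — boundary = 21.71 mm. Overall, the cross-section is a single solid region. Total boundary length (outer) = 21.71 mm.

21.71 mm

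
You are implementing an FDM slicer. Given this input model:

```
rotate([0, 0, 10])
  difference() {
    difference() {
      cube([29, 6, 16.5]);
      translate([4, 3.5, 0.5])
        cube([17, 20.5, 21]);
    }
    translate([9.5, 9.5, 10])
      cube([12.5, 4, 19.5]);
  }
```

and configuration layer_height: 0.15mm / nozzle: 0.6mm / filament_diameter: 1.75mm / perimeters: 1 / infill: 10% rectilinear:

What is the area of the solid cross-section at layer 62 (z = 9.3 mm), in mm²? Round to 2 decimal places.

At z = 9.3 mm: the cube is present — its section is the full 29×6 rectangle (area 174.00 mm²); the 17×20.5 cube at (4, 3.5) contributes its full rectangle (area 348.50 mm²); After the difference (first − rest): starting from the 29×6 cube (174.00 mm²), the 17×20.5 cube at (4, 3.5) partially overlaps it — only the 42.50 mm² overlap (of its 348.50 mm²) is removed, clipping the outline — area = 131.50 mm²; the cube at (9.5, 9.5) does not reach this height (z outside [10, 29.5]); After the difference (first − rest): none of the subtracted shapes is present at this height, so that combined region is unchanged — area = 131.50 mm²; (rotated 10° about Z; rotation is an isometry so areas/perimeters/island counts are preserved). Overall, the cross-section is a single solid region. Net area = 131.50 mm².

131.50 mm²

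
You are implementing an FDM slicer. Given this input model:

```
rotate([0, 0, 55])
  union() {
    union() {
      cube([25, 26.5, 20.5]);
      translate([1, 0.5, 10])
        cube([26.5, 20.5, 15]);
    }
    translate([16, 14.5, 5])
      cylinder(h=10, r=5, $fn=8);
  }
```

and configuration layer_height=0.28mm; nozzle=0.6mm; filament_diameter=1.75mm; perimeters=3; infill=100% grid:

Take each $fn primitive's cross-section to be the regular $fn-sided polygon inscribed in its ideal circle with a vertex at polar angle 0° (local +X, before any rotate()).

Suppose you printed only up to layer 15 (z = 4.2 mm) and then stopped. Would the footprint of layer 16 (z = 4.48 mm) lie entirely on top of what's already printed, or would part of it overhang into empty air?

entirely on top

Compare the two slices. At z = 4.2: the 25×26.5 cube contributes its full rectangle (area 662.50 mm²); the cube at (1, 0.5) is absent (z outside [10, 25]); Merging all regions: only the 25×26.5 cube is present, so the union is just that shape — area = 662.50 mm²; the cylinder at (16, 14.5) does not reach this height (z outside [5, 15]); Taking the union: only the result so far is present, so the union is just that shape — area = 662.50 mm²; (whole slice rotated 55° about Z — lengths, areas and connectivity unchanged). At z = 4.48: the cube (footprint 25×26.5) is included at this height (area 662.50 mm²); the cube at (1, 0.5) does not reach this height (z outside [10, 25]); Merging all regions: only the 25×26.5 cube is present, so the union is just that shape — area = 662.50 mm²; the cylinder at (16, 14.5) is absent (z outside [5, 15]); Merging all regions: only that combined region is present, so the union is just that shape — area = 662.50 mm²; (rotated 55° about Z; rotation is an isometry so areas/perimeters/island counts are preserved). Checking containment: the cross-section at z = 4.48 is a subset of the cross-section at z = 4.2.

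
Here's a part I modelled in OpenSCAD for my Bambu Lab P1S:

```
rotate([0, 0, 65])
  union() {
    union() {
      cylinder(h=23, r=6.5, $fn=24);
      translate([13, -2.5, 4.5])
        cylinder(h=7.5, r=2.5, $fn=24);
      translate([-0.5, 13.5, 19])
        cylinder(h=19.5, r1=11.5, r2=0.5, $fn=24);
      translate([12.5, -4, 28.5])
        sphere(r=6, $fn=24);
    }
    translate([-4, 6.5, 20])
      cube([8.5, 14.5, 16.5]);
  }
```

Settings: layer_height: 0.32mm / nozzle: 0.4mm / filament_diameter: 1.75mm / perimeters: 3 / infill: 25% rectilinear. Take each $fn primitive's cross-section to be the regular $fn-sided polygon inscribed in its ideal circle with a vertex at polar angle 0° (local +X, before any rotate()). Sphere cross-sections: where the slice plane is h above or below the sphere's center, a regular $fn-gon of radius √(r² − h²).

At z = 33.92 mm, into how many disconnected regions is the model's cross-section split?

At z = 33.92 mm: the cylinder does not reach this height (z outside [0, 23]); the cylinder at (13, -2.5) is not intersected at this z (z outside [4.5, 12]); the cone at (-0.5, 13.5) contributes a regular 24-gon of circumradius 3.084 (interpolated between r1=11.5 and r2=0.5 at t=0.765); the r=6 sphere at (12.5, -4) contributes a regular 24-gon of circumradius √(6²−5.42²) = 2.574; Combining (union): the 2 present regions are separate (no shared area or edge), so areas and boundary lengths simply add and each stays a separate island — 2 connected regions; the cube at (-4, 6.5) (footprint 8.5×14.5) is included at this height; Merging all regions: the regions partially overlap (shared area 29.53 mm²), so overlapping operands fuse into one piece — 2 connected regions; (rotated 65° about Z; rotation is an isometry so areas/perimeters/island counts are preserved). The result has 2 disconnected regions.

2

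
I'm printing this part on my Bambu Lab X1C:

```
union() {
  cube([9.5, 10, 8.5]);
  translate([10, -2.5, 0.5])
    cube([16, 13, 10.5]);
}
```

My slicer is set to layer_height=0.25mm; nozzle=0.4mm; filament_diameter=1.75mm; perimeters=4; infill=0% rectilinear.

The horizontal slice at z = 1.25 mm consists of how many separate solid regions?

At z = 1.25 mm: the cube is present — its section is the full 9.5×10 rectangle; the cube at (10, -2.5) (footprint 16×13) is included at this height; Combining (union): the 2 present regions are separate (no shared area or edge), so areas and boundary lengths simply add and each stays a separate island — 2 connected regions. The result has 2 disconnected regions.

2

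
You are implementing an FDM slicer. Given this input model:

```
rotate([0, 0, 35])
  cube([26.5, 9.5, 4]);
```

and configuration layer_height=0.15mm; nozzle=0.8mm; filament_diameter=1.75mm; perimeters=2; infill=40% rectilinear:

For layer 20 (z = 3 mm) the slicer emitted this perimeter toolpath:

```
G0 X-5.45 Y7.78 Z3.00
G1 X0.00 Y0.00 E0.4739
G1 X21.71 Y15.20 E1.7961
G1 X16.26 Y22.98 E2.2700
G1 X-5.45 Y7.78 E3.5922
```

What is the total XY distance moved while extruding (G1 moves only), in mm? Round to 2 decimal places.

72.00 mm

Sum the Euclidean lengths of each G1 segment: total = 72.00 mm.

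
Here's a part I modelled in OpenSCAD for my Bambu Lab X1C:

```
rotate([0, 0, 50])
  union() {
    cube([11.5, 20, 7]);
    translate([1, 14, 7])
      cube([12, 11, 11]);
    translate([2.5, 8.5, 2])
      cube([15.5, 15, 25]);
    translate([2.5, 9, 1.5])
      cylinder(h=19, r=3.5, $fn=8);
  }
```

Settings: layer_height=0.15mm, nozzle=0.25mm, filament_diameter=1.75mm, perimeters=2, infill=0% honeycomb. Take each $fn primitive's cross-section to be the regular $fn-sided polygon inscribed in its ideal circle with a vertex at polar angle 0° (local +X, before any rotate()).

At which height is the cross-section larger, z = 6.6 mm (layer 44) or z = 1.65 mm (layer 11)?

layer 44 (z = 6.6 mm)

Layer 44 (z = 6.6): the cube (footprint 11.5×20) is included at this height (area 230.00 mm²); the cube at (1, 14) is not intersected at this z (z outside [7, 18]); the cube at (2.5, 8.5) is present — its section is the full 15.5×15 rectangle (area 232.50 mm²); the r=3.5 cylinder at (2.5, 9) contributes a regular 8-gon of circumradius 3.5 (area = (8/2)·3.500²·sin(360°/8) = 34.65 mm²); Taking the union: the regions partially overlap — summed areas 497.15 mm² minus the doubly-counted overlap 135.73 mm² gives 361.41 mm² — area = 361.41 mm²; (rotated 50° about Z; rotation is an isometry so areas/perimeters/island counts are preserved). So its area = 361.41 mm². Layer 11 (z = 1.65): the 11.5×20 cube contributes its full rectangle (area 230.00 mm²); the cube at (1, 14) is absent (z outside [7, 18]); the cube at (2.5, 8.5) is absent (z outside [2, 27]); the cylinder at (2.5, 9): section is a regular 8-gon, circumradius r=3.5 (area = (8/2)·3.500²·sin(360°/8) = 34.65 mm²); Merging all regions: the regions partially overlap — summed areas 264.65 mm² minus the doubly-counted overlap 32.23 mm² gives 232.41 mm² — area = 232.41 mm²; (whole slice rotated 50° about Z — lengths, areas and connectivity unchanged). So its area = 232.41 mm². Layer 44 is larger (361.41 vs 232.41 mm²).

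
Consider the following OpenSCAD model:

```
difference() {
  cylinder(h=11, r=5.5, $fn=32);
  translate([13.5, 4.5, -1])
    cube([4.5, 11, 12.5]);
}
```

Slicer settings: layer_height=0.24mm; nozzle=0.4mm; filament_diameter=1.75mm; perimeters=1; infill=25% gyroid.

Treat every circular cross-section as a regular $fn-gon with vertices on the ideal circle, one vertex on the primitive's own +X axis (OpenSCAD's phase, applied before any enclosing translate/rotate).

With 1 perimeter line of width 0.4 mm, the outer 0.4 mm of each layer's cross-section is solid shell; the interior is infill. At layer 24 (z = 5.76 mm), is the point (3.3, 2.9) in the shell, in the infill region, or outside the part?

infill

At z = 5.76 mm: the r=5.5 cylinder gives a regular 32-gon of circumradius 5.5 (constant along its height); the cube at (13.5, 4.5) is present — its section is the full 4.5×11 rectangle; After the difference (first − rest): starting from the r=5.5 cylinder, the 4.5×11 cube at (13.5, 4.5) misses the remaining region (no effect) — 1 connected region. Overall, the cross-section is a single solid region. The nearest boundary edge runs (3.89, 3.89)→(4.57, 3.06); distance from the point to it = 1.08 mm. The point is inside the cross-section and 1.08 mm from the nearest boundary — more than the 0.4 mm shell width (1 × 0.4), so it's in the infill interior.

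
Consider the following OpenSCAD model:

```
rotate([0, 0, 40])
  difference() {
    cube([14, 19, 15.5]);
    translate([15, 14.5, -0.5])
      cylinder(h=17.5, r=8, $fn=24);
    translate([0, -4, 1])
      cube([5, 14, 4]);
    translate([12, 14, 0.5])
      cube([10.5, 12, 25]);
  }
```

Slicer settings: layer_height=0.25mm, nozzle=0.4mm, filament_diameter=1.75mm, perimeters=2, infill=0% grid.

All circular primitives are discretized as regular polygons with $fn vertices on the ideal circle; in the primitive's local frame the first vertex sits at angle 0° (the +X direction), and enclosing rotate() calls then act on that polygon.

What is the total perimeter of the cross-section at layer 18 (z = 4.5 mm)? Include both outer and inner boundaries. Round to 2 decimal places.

At z = 4.5 mm: the cube (footprint 14×19) is included at this height (perimeter 66.00 mm); the r=8 cylinder at (15, 14.5) contributes a regular 24-gon of circumradius 8 (perimeter = 2·24·8.000·sin(180°/24) = 50.12 mm); the 5×14 cube at (0, -4) contributes its full rectangle (perimeter 38.00 mm); the 10.5×12 cube at (12, 14) contributes its full rectangle (perimeter 45.00 mm); After the difference (first − rest): starting from the 14×19 cube, the r=8 cylinder at (15, 14.5) partially overlaps it — only the 71.05 mm² overlap (of its 198.77 mm²) is removed, clipping the outline; the 5×14 cube at (0, -4) partially overlaps it — only the 50.00 mm² overlap (of its 70.00 mm²) is removed, clipping the outline; the 10.5×12 cube at (12, 14) misses the remaining region (no effect) — boundary = 64.42 mm; (rotated 40° about Z; rotation is an isometry so areas/perimeters/island counts are preserved). Overall, the cross-section is a single solid region. Total boundary length (outer) = 64.42 mm.

64.42 mm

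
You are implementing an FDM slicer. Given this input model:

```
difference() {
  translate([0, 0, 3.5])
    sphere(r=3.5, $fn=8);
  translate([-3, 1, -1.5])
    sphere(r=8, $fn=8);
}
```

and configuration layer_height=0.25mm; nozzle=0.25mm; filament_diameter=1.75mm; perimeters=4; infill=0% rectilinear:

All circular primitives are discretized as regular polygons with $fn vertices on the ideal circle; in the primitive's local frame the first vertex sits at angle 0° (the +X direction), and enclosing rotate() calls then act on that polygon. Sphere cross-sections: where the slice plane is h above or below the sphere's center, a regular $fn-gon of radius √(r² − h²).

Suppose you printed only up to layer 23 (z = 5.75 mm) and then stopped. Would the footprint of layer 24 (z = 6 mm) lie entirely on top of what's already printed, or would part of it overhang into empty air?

part overhangs

Compare the two slices. At z = 5.75: the r=3.5 sphere contributes a regular 8-gon of circumradius √(3.5²−2.25²) = 2.681 (area = (8/2)·2.681²·sin(360°/8) = 20.33 mm²); the r=8 sphere at (-3, 1) slices to a regular 8-gon of circumradius 3.382 (√(r²−h²) with h=7.25 from center) (area = (8/2)·3.382²·sin(360°/8) = 32.35 mm²); Taking the first minus the rest: starting from the r=3.5 sphere (20.33 mm²), the r=8 sphere at (-3, 1) partially overlaps it — only the 8.61 mm² overlap (of its 32.35 mm²) is removed, clipping the outline — area = 11.72 mm². At z = 6: the r=3.5 sphere slices to a regular 8-gon of circumradius 2.449 (√(r²−h²) with h=2.5 from center) (area = (8/2)·2.449²·sin(360°/8) = 16.97 mm²); the r=8 sphere at (-3, 1) slices to a regular 8-gon of circumradius 2.784 (√(r²−h²) with h=7.5 from center) (area = (8/2)·2.784²·sin(360°/8) = 21.92 mm²); After the difference (first − rest): starting from the r=3.5 sphere (16.97 mm²), the r=8 sphere at (-3, 1) partially overlaps it — only the 4.74 mm² overlap (of its 21.92 mm²) is removed, clipping the outline — area = 12.23 mm². Checking containment: at z = 6 the cross-section extends beyond the z = 5.75 cross-section by about 2.64 mm².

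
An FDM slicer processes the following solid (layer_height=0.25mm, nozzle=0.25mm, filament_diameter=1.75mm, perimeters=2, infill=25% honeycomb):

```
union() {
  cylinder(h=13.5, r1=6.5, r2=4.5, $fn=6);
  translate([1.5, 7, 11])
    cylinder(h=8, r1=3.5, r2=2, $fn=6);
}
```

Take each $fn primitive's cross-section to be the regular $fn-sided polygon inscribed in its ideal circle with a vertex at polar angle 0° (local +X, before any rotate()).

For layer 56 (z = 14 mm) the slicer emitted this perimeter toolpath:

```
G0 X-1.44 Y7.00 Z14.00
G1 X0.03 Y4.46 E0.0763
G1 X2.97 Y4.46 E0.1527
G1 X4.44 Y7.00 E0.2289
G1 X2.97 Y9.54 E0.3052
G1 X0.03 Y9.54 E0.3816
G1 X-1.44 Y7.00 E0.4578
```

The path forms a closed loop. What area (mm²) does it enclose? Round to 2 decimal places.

Apply the shoelace formula to the sequence of (X, Y) vertices; enclosed area = 22.40 mm².

22.40 mm²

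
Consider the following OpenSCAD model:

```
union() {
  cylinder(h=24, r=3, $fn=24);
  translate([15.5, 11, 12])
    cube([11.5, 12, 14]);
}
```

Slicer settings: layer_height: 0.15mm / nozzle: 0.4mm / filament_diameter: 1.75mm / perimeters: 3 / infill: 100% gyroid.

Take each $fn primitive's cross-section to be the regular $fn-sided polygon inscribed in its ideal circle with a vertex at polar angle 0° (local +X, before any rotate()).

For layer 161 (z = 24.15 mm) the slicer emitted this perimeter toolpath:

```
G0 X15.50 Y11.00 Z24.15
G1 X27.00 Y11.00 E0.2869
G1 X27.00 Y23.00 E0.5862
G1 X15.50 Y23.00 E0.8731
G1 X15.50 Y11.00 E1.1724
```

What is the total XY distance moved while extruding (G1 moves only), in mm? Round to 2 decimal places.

Sum the Euclidean lengths of each G1 segment: total = 47.00 mm.

47.00 mm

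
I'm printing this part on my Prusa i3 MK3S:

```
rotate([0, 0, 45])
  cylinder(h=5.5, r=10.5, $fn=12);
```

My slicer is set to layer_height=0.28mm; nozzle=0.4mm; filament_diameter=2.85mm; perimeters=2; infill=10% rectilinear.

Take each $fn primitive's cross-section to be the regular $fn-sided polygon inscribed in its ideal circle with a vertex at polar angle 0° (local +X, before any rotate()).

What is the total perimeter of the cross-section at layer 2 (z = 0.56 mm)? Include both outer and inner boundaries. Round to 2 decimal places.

65.22 mm

At z = 0.56 mm: the r=10.5 cylinder contributes a regular 12-gon of circumradius 10.5 (perimeter = 2·12·10.500·sin(180°/12) = 65.22 mm); (rotated 45° about Z; rotation is an isometry so areas/perimeters/island counts are preserved). Overall, the cross-section is a single solid region. Total boundary length (outer) = 65.22 mm.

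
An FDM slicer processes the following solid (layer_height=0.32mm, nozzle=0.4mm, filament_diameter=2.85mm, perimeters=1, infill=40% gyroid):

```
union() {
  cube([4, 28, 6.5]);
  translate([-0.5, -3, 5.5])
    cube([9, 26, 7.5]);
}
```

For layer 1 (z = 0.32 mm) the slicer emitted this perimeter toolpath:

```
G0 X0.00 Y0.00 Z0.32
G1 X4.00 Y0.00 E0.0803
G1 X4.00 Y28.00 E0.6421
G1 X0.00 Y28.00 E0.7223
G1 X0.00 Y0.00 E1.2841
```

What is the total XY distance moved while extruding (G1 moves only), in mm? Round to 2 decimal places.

Sum the Euclidean lengths of each G1 segment: total = 64.00 mm.

64.00 mm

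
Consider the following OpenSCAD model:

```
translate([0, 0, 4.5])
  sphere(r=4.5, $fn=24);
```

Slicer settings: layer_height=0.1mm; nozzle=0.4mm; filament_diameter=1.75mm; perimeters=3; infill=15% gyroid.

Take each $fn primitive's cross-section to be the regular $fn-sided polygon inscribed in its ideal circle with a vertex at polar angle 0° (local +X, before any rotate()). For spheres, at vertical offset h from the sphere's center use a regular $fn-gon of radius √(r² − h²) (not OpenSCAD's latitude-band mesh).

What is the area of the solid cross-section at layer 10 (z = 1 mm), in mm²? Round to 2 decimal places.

24.85 mm²

At z = 1 mm: the r=4.5 sphere contributes a regular 24-gon of circumradius √(4.5²−3.5²) = 2.828 (area = (24/2)·2.828²·sin(360°/24) = 24.85 mm²). Overall, the cross-section is a single solid region. Net area = 24.85 mm².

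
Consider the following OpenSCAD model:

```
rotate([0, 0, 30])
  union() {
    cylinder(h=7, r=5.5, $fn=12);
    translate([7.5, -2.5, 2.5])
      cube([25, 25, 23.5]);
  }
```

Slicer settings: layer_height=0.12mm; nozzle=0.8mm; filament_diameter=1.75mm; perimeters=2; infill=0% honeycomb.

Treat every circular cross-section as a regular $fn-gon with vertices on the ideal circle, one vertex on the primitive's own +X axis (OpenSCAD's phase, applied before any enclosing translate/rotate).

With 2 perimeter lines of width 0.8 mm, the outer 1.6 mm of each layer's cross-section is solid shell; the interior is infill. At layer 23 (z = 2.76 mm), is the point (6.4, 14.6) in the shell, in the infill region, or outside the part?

At z = 2.76 mm: the cylinder: section is a regular 12-gon, circumradius r=5.5; the cube at (7.5, -2.5) (footprint 25×25) is included at this height; Taking the union: the 2 present regions are separate (no shared area or edge), so areas and boundary lengths simply add and each stays a separate island — 2 connected regions; (rotated 30° about Z; rotation is an isometry so areas/perimeters/island counts are preserved). Overall, the cross-section has 2 separate islands. Undo the 30° rotation: the query point maps to (12.843, 9.444) in the un-rotated model frame. The nearest boundary edge runs (7.50, -2.50)→(7.50, 22.50); distance from the point to it = 5.34 mm. (Shell/infill is judged within the island containing the point — the largest one.) The point is inside the cross-section and 5.34 mm from the nearest boundary — more than the 1.6 mm shell width (2 × 0.8), so it's in the infill interior.

infill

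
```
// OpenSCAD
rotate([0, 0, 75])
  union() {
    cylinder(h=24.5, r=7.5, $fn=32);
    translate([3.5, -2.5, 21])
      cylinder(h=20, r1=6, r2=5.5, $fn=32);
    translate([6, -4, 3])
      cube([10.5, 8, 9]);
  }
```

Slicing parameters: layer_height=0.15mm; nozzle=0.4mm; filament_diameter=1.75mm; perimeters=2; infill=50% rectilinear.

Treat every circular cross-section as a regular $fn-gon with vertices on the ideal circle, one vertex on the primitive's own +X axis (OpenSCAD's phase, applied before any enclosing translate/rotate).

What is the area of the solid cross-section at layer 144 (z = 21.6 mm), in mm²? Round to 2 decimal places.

204.29 mm²

At z = 21.6 mm: the r=7.5 cylinder gives a regular 32-gon of circumradius 7.5 (constant along its height) (area = (32/2)·7.500²·sin(360°/32) = 175.58 mm²); the cone at (3.5, -2.5): at t=0.030 of its height the radius interpolates to r₁+(r₂−r₁)t = 5.985, giving a regular 32-gon of that circumradius (area = (32/2)·5.985²·sin(360°/32) = 111.81 mm²); the cube at (6, -4) is absent (z outside [3, 12]); Combining (union): the regions partially overlap — summed areas 287.39 mm² minus the doubly-counted overlap 83.10 mm² gives 204.29 mm² — area = 204.29 mm²; (whole slice rotated 75° about Z — lengths, areas and connectivity unchanged). Overall, the cross-section is a single solid region. Net area = 204.29 mm².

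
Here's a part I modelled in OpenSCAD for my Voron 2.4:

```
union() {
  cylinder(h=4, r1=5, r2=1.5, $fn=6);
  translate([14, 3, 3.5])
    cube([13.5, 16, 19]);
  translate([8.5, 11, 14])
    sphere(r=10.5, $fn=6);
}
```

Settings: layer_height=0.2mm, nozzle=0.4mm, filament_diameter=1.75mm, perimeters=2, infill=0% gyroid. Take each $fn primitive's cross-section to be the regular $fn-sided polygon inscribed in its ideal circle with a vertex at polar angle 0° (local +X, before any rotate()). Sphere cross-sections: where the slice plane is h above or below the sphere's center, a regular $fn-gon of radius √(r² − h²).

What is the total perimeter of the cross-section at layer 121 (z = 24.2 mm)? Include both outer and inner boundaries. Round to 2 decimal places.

14.95 mm

At z = 24.2 mm: the cone does not reach this height (z outside [0, 4]); the cube at (14, 3) is absent (z outside [3.5, 22.5]); the r=10.5 sphere at (8.5, 11) slices to a regular 6-gon of circumradius 2.492 (√(r²−h²) with h=10.2 from center) (perimeter = 2·6·2.492·sin(180°/6) = 14.95 mm); Taking the union: only the r=10.5 sphere at (8.5, 11) is present, so the union is just that shape — boundary = 14.95 mm. Overall, the cross-section is a single solid region. Total boundary length (outer) = 14.95 mm.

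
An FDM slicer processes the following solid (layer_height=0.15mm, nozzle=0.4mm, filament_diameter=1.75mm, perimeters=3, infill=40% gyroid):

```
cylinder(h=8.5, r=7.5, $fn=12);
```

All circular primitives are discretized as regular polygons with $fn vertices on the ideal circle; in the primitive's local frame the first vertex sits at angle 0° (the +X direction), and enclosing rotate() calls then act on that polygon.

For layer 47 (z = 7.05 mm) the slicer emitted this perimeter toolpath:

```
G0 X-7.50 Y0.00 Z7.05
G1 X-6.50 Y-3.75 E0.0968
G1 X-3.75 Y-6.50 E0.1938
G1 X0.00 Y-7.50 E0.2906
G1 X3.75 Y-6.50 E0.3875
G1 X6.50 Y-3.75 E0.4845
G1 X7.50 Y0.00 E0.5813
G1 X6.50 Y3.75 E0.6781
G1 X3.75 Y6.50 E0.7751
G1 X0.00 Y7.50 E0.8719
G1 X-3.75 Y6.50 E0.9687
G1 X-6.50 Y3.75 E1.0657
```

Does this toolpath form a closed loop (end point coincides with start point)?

no

Start point (G0): (-7.50, 0.00). End point (last G1): the path does not return to the start — open.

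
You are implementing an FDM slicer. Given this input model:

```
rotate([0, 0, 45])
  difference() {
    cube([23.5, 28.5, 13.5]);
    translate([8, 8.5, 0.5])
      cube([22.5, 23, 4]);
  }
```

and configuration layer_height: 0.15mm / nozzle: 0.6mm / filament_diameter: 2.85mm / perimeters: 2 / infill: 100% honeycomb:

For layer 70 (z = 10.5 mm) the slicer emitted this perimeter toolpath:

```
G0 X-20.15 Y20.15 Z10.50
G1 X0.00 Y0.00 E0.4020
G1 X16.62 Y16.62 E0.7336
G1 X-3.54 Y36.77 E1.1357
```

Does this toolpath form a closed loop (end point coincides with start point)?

no

Start point (G0): (-20.15, 20.15). End point (last G1): the path does not return to the start — open.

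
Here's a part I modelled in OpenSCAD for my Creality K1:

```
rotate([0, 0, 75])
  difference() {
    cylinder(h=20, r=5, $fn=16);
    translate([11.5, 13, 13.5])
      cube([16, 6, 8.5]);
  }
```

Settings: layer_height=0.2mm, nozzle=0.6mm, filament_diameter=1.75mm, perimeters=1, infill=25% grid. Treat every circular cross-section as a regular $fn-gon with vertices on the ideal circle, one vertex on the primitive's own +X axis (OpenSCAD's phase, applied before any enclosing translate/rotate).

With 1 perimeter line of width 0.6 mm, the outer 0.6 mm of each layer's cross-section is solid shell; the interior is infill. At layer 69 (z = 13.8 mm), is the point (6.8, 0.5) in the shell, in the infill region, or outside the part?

At z = 13.8 mm: the cylinder: section is a regular 16-gon, circumradius r=5; the cube at (11.5, 13) is present — its section is the full 16×6 rectangle; Taking the first minus the rest: starting from the r=5 cylinder, the 16×6 cube at (11.5, 13) misses the remaining region (no effect) — 1 connected region; (whole slice rotated 75° about Z — lengths, areas and connectivity unchanged). Overall, the cross-section is a single solid region. Undo the 75° rotation: the query point maps to (2.243, -6.439) in the un-rotated model frame. The nearest boundary edge runs (1.91, -4.62)→(-0.00, -5.00); distance from the point to it = 1.85 mm. The point is not inside any of the regions above, so it lies outside the cross-section (1.85 mm from the nearest boundary).

outside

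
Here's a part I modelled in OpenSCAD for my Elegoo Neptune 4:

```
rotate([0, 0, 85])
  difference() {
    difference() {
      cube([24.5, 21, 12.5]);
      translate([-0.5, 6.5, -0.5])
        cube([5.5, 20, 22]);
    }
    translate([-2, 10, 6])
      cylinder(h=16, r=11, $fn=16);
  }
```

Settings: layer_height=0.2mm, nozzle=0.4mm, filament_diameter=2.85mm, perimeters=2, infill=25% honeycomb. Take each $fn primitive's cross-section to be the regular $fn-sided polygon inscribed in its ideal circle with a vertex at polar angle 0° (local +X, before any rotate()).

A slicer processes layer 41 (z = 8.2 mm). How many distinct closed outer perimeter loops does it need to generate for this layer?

1

At z = 8.2 mm: the 24.5×21 cube contributes its full rectangle; the 5.5×20 cube at (-0.5, 6.5) contributes its full rectangle; Subtracting the remaining from the first: starting from the 24.5×21 cube, the 5.5×20 cube at (-0.5, 6.5) partially overlaps it — only the 72.50 mm² overlap (of its 110.00 mm²) is removed, clipping the outline — 1 connected region; the r=11 cylinder at (-2, 10) contributes a regular 16-gon of circumradius 11; Subtracting the remaining from the first: starting from the result so far, the r=11 cylinder at (-2, 10) partially overlaps it — only the 74.95 mm² overlap (of its 370.44 mm²) is removed, clipping the outline — 1 connected region; (rotated 85° about Z; rotation is an isometry so areas/perimeters/island counts are preserved). The result has 1 disconnected region.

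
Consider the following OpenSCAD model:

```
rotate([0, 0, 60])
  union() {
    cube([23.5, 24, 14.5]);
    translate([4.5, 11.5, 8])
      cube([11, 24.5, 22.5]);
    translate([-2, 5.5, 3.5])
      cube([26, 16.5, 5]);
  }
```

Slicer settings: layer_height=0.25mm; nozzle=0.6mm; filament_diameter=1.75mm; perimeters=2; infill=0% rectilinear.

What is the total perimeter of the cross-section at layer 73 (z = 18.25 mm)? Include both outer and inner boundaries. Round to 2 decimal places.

At z = 18.25 mm: the cube is not intersected at this z (z outside [0, 14.5]); the 11×24.5 cube at (4.5, 11.5) contributes its full rectangle (perimeter 71.00 mm); the cube at (-2, 5.5) does not reach this height (z outside [3.5, 8.5]); Merging all regions: only the 11×24.5 cube at (4.5, 11.5) is present, so the union is just that shape — boundary = 71.00 mm; (rotated 60° about Z; rotation is an isometry so areas/perimeters/island counts are preserved). Overall, the cross-section is a single solid region. Total boundary length (outer) = 71.00 mm.

71.00 mm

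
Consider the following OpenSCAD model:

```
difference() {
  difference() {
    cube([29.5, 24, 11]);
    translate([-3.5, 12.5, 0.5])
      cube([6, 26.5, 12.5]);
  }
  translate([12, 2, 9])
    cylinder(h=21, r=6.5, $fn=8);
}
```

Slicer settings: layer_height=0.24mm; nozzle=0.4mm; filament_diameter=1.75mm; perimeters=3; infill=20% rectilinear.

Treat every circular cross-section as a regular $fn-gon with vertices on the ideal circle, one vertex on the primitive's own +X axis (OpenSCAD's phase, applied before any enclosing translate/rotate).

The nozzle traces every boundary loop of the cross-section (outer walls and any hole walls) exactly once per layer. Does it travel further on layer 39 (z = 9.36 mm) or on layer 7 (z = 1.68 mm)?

Layer 39 (z = 9.36): the cube (footprint 29.5×24) is included at this height (perimeter 107.00 mm); the cube at (-3.5, 12.5) (footprint 6×26.5) is included at this height (perimeter 65.00 mm); After the difference (first − rest): starting from the 29.5×24 cube, the 6×26.5 cube at (-3.5, 12.5) partially overlaps it — only the 28.75 mm² overlap (of its 159.00 mm²) is removed, clipping the outline — boundary = 107.00 mm; the r=6.5 cylinder at (12, 2) contributes a regular 8-gon of circumradius 6.5 (perimeter = 2·8·6.500·sin(180°/8) = 39.80 mm); Taking the first minus the rest: starting from the result so far, the r=6.5 cylinder at (12, 2) partially overlaps it — only the 84.09 mm² overlap (of its 119.50 mm²) is removed, clipping the outline — boundary = 119.89 mm. So its perimeter = 119.89 mm. Layer 7 (z = 1.68): the cube is present — its section is the full 29.5×24 rectangle (perimeter 107.00 mm); the cube at (-3.5, 12.5) (footprint 6×26.5) is included at this height (perimeter 65.00 mm); Subtracting the remaining from the first: starting from the 29.5×24 cube, the 6×26.5 cube at (-3.5, 12.5) partially overlaps it — only the 28.75 mm² overlap (of its 159.00 mm²) is removed, clipping the outline — boundary = 107.00 mm; the cylinder at (12, 2) does not reach this height (z outside [9, 30]); Subtracting the remaining from the first: none of the subtracted shapes is present at this height, so the result so far is unchanged — boundary = 107.00 mm. So its perimeter = 107.00 mm. Layer 39 is larger (119.89 vs 107.00 mm).

layer 39 (z = 9.36 mm)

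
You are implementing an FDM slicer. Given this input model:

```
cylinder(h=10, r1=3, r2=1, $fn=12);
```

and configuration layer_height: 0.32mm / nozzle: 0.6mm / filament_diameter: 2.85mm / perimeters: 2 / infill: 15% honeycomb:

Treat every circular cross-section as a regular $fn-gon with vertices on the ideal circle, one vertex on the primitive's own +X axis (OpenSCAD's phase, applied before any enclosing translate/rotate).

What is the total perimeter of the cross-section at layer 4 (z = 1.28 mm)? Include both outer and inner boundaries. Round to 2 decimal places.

At z = 1.28 mm: the cone contributes a regular 12-gon of circumradius 2.744 (interpolated between r1=3 and r2=1 at t=0.128) (perimeter = 2·12·2.744·sin(180°/12) = 17.04 mm). Overall, the cross-section is a single solid region. Total boundary length (outer) = 17.04 mm.

17.04 mm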